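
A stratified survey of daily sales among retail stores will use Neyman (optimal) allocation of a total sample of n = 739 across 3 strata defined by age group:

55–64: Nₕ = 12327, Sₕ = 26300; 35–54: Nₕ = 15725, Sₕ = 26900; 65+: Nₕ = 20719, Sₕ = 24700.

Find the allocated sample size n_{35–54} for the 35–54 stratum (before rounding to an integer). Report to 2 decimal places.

248.30

Neyman allocation: nₕ = n·NₕSₕ / Σⱼ NⱼSⱼ.
Σ NⱼSⱼ = 12327·26300 + 15725·26900 + 20719·24700 = 1.2589619 × 10^9.
n_{35–54} = 739·15725·26900 / (1.2589619 × 10^9) = 248.30.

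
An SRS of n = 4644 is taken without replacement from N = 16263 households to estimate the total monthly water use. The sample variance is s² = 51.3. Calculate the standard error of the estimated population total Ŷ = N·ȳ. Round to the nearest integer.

1445

Var(Ŷ) = N²·Var(ȳ) = N²·(1 − n/N)·s²/n.
f = 4644/16263 = 0.28555617; Var(ȳ) = 0.71444383·51.3/4644 = 0.0078921121.
Var(Ŷ) = 16263² · 0.0078921121 = 2.0873466 × 10^6.
SE(Ŷ) = √(2.0873466 × 10^6) = 1445.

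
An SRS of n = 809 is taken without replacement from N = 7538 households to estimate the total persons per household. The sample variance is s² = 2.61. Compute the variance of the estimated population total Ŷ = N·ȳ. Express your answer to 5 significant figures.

163640

Var(Ŷ) = N²·Var(ȳ) = N²·(1 − n/N)·s²/n.
f = 809/7538 = 0.10732290; Var(ȳ) = 0.89267710·2.61/809 = 0.0028799595.
Var(Ŷ) = 7538² · 0.0028799595 = 163643.46.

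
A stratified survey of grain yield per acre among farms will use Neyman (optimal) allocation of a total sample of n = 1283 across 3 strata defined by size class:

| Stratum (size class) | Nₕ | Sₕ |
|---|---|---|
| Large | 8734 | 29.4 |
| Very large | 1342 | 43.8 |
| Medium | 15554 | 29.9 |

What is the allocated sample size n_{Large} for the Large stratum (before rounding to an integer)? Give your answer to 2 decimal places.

422.03

Neyman allocation: nₕ = n·NₕSₕ / Σⱼ NⱼSⱼ.
Σ NⱼSⱼ = 8734·29.4 + 1342·43.8 + 15554·29.9 = 780623.8.
n_{Large} = 1283·8734·29.4 / 780623.8 = 422.03.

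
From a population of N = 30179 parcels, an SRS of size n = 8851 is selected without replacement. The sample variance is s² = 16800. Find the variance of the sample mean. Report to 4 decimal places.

Under SRS without replacement, Var(ȳ) = (1 − f)·s²/n with f = n/N = 8851/30179 = 0.29328341.
Var(ȳ) = (1 − 0.29328341)·16800/8851 = 0.70671659·1.8980906 = 1.3414121.

1.3414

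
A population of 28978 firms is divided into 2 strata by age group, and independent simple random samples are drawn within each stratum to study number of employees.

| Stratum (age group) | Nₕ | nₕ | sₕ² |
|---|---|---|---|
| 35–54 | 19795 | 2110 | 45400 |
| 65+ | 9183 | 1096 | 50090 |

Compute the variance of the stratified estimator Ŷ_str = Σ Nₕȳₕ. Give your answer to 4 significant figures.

1.093 × 10^10

Var(Ŷ_str) = Σₕ Nₕ²(1 − fₕ)sₕ²/nₕ.
35–54: 19795²·(1 − 2110/19795)·45400/2110 = 7.5324103 × 10^9.
65+: 9183²·(1 − 1096/9183)·50090/1096 = 3.3940052 × 10^9.
Sum = 1.0926416 × 10^10.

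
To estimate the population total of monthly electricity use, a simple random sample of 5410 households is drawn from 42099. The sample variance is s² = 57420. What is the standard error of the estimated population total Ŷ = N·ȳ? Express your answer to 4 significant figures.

128000

Var(Ŷ) = N²·Var(ȳ) = N²·(1 − n/N)·s²/n.
f = 5410/42099 = 0.12850662; Var(ȳ) = 0.87149338·57420/5410 = 9.2497505.
Var(Ŷ) = 42099² · 9.2497505 = 1.6393571 × 10^10.
SE(Ŷ) = √(1.6393571 × 10^10) = 128000.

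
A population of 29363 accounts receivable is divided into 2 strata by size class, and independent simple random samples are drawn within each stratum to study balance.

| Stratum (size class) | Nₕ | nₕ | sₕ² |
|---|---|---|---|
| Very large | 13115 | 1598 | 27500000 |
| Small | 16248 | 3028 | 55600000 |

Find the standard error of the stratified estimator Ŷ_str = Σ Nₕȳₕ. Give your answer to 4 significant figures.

2.558 × 10^6

Var(Ŷ_str) = Σₕ Nₕ²(1 − fₕ)sₕ²/nₕ.
Very large: 13115²·(1 − 1598/13115)·27500000/1598 = 2.5993429 × 10^12.
Small: 16248²·(1 − 3028/16248)·55600000/3028 = 3.9441215 × 10^12.
Sum = 6.5434644 × 10^12.
SE = √(6.5434644 × 10^12) = 2.558 × 10^6.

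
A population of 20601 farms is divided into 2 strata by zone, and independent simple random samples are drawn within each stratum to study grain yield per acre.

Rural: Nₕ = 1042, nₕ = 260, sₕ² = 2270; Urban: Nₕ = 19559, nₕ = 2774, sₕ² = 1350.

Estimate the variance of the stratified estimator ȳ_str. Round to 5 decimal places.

Var(ȳ_str) = Σₕ Wₕ²(1 − fₕ)sₕ²/nₕ with Wₕ = Nₕ/N, N = 20601.
Rural: Wₕ = 0.05058007; term = 0.05058007²·(1 − 0.24952015)·2270/260 = 0.016762947.
Urban: Wₕ = 0.94941993; term = 0.94941993²·(1 − 0.14182729)·1350/2774 = 0.37645988.
Sum = 0.39322283.

0.39322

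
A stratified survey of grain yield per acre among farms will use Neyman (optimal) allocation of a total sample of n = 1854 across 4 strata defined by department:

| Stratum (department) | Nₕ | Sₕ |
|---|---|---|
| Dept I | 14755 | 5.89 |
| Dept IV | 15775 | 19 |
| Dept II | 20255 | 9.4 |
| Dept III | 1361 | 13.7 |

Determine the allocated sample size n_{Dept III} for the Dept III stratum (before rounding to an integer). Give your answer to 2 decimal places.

Neyman allocation: nₕ = n·NₕSₕ / Σⱼ NⱼSⱼ.
Σ NⱼSⱼ = 14755·5.89 + 15775·19 + 20255·9.4 + 1361·13.7 = 595674.65.
n_{Dept III} = 1854·1361·13.7 / 595674.65 = 58.03.

58.03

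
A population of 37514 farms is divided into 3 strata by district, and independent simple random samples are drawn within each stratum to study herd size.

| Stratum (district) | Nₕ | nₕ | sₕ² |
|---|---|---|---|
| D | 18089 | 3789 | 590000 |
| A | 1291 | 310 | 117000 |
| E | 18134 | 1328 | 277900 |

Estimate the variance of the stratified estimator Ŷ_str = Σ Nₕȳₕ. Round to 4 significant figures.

Var(Ŷ_str) = Σₕ Nₕ²(1 − fₕ)sₕ²/nₕ.
D: 18089²·(1 − 3789/18089)·590000/3789 = 4.0278937 × 10^10.
A: 1291²·(1 − 310/1291)·117000/310 = 4.7799067 × 10^8.
E: 18134²·(1 − 1328/18134)·277900/1328 = 6.3774703 × 10^10.
Sum = 1.0453163 × 10^11.

1.045 × 10^11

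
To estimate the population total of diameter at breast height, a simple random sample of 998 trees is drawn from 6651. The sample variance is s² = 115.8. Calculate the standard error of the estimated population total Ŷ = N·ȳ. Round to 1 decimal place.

2088.7

Var(Ŷ) = N²·Var(ȳ) = N²·(1 − n/N)·s²/n.
f = 998/6651 = 0.15005262; Var(ȳ) = 0.84994738·115.8/998 = 0.098621148.
Var(Ŷ) = 6651² · 0.098621148 = 4.3625855 × 10^6.
SE(Ŷ) = √(4.3625855 × 10^6) = 2088.7.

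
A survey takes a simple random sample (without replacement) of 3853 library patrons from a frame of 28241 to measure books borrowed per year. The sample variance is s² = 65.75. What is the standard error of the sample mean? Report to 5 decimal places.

Under SRS without replacement, Var(ȳ) = (1 − f)·s²/n with f = n/N = 3853/28241 = 0.13643285.
Var(ȳ) = (1 − 0.13643285)·65.75/3853 = 0.86356715·0.017064625 = 0.01473645.
SE(ȳ) = √(0.01473645) = 0.12139.

0.12139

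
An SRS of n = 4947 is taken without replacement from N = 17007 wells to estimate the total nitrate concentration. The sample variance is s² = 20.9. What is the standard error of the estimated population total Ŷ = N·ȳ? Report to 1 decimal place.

Var(Ŷ) = N²·Var(ȳ) = N²·(1 − n/N)·s²/n.
f = 4947/17007 = 0.29088023; Var(ȳ) = 0.70911977·20.9/4947 = 0.002995877.
Var(Ŷ) = 17007² · 0.002995877 = 866521.62.
SE(Ŷ) = √(866521.62) = 930.9.

930.9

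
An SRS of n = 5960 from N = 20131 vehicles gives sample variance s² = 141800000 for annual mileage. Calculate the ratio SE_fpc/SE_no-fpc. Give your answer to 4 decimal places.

f = n/N = 5960/20131 = 0.29606080.
SE_no-fpc = √(s²/n) = 154.24638; SE_fpc = √((1−f)s²/n) = 129.41439.
Ratio = √(1−f) = 0.83901085.

0.8390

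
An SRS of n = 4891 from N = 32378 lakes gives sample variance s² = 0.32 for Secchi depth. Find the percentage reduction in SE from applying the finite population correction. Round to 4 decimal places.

f = n/N = 4891/32378 = 0.15105936.
SE_no-fpc = √(s²/n) = 0.0080886521; SE_fpc = √((1−f)s²/n) = 0.0074527203.
Ratio = √(1−f) = 0.92137975. Reduction = 100·(1 − 0.92137975) = 7.8620%.

7.8620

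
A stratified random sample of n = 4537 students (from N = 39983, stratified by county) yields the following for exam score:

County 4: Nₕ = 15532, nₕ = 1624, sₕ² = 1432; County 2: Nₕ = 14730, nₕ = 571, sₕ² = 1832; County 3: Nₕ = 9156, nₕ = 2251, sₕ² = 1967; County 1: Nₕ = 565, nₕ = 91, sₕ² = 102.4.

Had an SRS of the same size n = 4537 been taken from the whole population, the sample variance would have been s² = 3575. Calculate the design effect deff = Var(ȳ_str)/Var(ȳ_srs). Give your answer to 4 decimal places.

0.8195

Var(ȳ_str) = Σ Wₕ²(1−fₕ)sₕ²/nₕ with Wₕ = Nₕ/39983:
  County 4: (15532/39983)²·(1−1624/15532)·1432/1624 = 0.11915117
  County 2: (14730/39983)²·(1−571/14730)·1832/571 = 0.41857563
  County 3: (9156/39983)²·(1−2251/9156)·1967/2251 = 0.034557919
  County 1: (565/39983)²·(1−91/565)·102.4/91 = 1.8851009 × 10^-4
  → Var(ȳ_str) = 0.57247323.
Var(ȳ_srs) = (1 − 4537/39983)·3575/4537 = 0.69855262.
deff = 0.57247323 / 0.69855262 = 0.8195.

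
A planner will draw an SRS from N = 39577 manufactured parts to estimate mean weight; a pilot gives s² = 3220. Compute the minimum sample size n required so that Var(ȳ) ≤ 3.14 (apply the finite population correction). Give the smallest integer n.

1000

Without fpc, n₀ = s²/D = 3220/3.14 = 1025.4777.
With fpc, (1 − n/N)·s²/n ≤ D requires n ≥ n₀/(1 + n₀/N) = 1025.4777/(1 + 1025.4777/39577) = 999.5777.
Rounding up, n = 1000.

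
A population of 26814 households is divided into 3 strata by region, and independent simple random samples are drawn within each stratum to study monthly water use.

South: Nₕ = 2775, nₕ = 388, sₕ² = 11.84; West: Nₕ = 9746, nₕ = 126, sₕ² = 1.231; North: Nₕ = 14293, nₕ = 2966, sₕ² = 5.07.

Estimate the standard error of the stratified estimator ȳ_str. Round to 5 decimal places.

Var(ȳ_str) = Σₕ Wₕ²(1 − fₕ)sₕ²/nₕ with Wₕ = Nₕ/N, N = 26814.
South: Wₕ = 0.10349071; term = 0.10349071²·(1 − 0.13981982)·11.84/388 = 2.8113322 × 10^-4.
West: Wₕ = 0.36346685; term = 0.36346685²·(1 − 0.01292838)·1.231/126 = 0.0012739893.
North: Wₕ = 0.53304244; term = 0.53304244²·(1 − 0.20751417)·5.07/2966 = 3.8490353 × 10^-4.
Sum = 0.0019400261.
SE = √(0.0019400261) = 0.04405.

0.04405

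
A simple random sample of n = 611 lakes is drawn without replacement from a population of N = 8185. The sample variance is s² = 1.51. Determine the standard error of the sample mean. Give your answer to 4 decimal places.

0.0478

Under SRS without replacement, Var(ȳ) = (1 − f)·s²/n with f = n/N = 611/8185 = 0.07464875.
Var(ȳ) = (1 − 0.07464875)·1.51/611 = 0.92535125·0.0024713584 = 0.0022868746.
SE(ȳ) = √(0.0022868746) = 0.0478.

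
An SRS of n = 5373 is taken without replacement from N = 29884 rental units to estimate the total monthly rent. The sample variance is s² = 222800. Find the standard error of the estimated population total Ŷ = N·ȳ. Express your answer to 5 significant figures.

Var(Ŷ) = N²·Var(ȳ) = N²·(1 − n/N)·s²/n.
f = 5373/29884 = 0.17979521; Var(ȳ) = 0.82020479·222800/5373 = 34.011098.
Var(Ŷ) = 29884² · 34.011098 = 3.0373729 × 10^10.
SE(Ŷ) = √(3.0373729 × 10^10) = 174280.

174280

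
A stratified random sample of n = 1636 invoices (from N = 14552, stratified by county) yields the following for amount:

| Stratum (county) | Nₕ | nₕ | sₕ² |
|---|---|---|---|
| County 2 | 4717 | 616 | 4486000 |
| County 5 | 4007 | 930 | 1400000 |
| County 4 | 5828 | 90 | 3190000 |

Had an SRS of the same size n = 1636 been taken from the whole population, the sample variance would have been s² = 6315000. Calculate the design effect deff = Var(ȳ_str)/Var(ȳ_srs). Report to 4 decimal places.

1.8535

Var(ȳ_str) = Σ Wₕ²(1−fₕ)sₕ²/nₕ with Wₕ = Nₕ/14552:
  County 2: (4717/14552)²·(1−616/4717)·4486000/616 = 665.25605
  County 5: (4007/14552)²·(1−930/4007)·1400000/930 = 87.648917
  County 4: (5828/14552)²·(1−90/5828)·3190000/90 = 5597.3555
  → Var(ȳ_str) = 6350.2605.
Var(ȳ_srs) = (1 − 1636/14552)·6315000/1636 = 3426.0635.
deff = 6350.2605 / 3426.0635 = 1.8535.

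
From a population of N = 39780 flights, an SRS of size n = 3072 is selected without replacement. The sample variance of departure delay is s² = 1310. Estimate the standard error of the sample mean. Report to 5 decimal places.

0.62730

Under SRS without replacement, Var(ȳ) = (1 − f)·s²/n with f = n/N = 3072/39780 = 0.07722474.
Var(ȳ) = (1 − 0.07722474)·1310/3072 = 0.92277526·0.42643229 = 0.39350117.
SE(ȳ) = √(0.39350117) = 0.62730.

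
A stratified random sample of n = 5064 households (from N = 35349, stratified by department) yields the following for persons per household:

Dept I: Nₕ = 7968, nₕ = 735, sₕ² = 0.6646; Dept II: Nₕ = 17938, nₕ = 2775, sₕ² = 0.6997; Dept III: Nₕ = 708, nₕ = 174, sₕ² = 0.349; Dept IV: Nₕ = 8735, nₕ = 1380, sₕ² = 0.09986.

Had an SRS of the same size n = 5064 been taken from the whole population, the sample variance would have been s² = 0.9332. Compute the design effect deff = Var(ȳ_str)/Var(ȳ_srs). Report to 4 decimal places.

Var(ȳ_str) = Σ Wₕ²(1−fₕ)sₕ²/nₕ with Wₕ = Nₕ/35349:
  Dept I: (7968/35349)²·(1−735/7968)·0.6646/735 = 4.1704846 × 10^-5
  Dept II: (17938/35349)²·(1−2775/17938)·0.6997/2775 = 5.4885014 × 10^-5
  Dept III: (708/35349)²·(1−174/708)·0.349/174 = 6.0687106 × 10^-7
  Dept IV: (8735/35349)²·(1−1380/8735)·0.09986/1380 = 3.7205213 × 10^-6
  → Var(ȳ_str) = 1.0091725 × 10^-4.
Var(ȳ_srs) = (1 − 5064/35349)·0.9332/5064 = 1.5788159 × 10^-4.
deff = (1.0091725 × 10^-4) / (1.5788159 × 10^-4) = 0.6392.

0.6392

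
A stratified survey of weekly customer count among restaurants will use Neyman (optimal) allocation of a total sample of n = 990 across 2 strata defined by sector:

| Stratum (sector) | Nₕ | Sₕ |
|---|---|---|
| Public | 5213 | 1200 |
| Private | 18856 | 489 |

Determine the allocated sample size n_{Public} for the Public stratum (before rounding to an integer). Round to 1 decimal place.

400.2

Neyman allocation: nₕ = n·NₕSₕ / Σⱼ NⱼSⱼ.
Σ NⱼSⱼ = 5213·1200 + 18856·489 = 1.5476184 × 10^7.
n_{Public} = 990·5213·1200 / (1.5476184 × 10^7) = 400.2.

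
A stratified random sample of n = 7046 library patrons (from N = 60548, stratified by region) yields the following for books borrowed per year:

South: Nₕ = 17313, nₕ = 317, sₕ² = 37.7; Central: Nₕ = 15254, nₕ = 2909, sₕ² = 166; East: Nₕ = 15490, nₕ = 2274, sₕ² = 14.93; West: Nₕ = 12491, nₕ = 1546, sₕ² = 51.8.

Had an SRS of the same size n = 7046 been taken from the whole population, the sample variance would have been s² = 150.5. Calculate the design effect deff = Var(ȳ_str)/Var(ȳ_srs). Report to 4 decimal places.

Var(ȳ_str) = Σ Wₕ²(1−fₕ)sₕ²/nₕ with Wₕ = Nₕ/60548:
  South: (17313/60548)²·(1−317/17313)·37.7/317 = 0.0095455627
  Central: (15254/60548)²·(1−2909/15254)·166/2909 = 0.0029311605
  East: (15490/60548)²·(1−2274/15490)·14.93/2274 = 3.6662425 × 10^-4
  West: (12491/60548)²·(1−1546/12491)·51.8/1546 = 0.0012494925
  → Var(ȳ_str) = 0.01409284.
Var(ȳ_srs) = (1 − 7046/60548)·150.5/7046 = 0.018874005.
deff = 0.01409284 / 0.018874005 = 0.7467.

0.7467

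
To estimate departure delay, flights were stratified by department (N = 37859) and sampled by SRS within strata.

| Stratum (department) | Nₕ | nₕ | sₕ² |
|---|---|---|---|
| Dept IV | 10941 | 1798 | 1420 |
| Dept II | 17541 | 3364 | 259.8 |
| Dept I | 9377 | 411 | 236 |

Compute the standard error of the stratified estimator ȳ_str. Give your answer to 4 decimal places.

0.3197

Var(ȳ_str) = Σₕ Wₕ²(1 − fₕ)sₕ²/nₕ with Wₕ = Nₕ/N, N = 37859.
Dept IV: Wₕ = 0.28899337; term = 0.28899337²·(1 − 0.16433598)·1420/1798 = 0.055119608.
Dept II: Wₕ = 0.46332444; term = 0.46332444²·(1 − 0.19177926)·259.8/3364 = 0.013399345.
Dept I: Wₕ = 0.24768219; term = 0.24768219²·(1 − 0.04383065)·236/411 = 0.033681743.
Sum = 0.1022007.
SE = √(0.1022007) = 0.3197.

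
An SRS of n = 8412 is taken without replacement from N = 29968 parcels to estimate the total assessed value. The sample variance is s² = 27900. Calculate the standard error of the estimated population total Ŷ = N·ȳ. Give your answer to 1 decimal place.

Var(Ŷ) = N²·Var(ȳ) = N²·(1 − n/N)·s²/n.
f = 8412/29968 = 0.28069941; Var(ȳ) = 0.71930059·27900/8412 = 2.3856974.
Var(Ŷ) = 29968² · 2.3856974 = 2.1425496 × 10^9.
SE(Ŷ) = √(2.1425496 × 10^9) = 46287.7.

46287.7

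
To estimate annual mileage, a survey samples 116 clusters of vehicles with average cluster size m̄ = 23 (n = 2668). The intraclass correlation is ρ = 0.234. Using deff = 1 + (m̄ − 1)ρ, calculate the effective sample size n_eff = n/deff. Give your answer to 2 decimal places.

433.96

deff = 1 + (23 − 1)·0.234 = 1 + 5.148 = 6.148.
n_eff = 2668 / 6.148 = 433.96.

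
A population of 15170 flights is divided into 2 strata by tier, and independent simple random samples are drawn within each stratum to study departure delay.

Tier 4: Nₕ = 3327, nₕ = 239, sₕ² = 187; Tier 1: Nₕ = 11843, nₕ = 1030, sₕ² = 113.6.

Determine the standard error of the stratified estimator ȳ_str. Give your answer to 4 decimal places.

Var(ȳ_str) = Σₕ Wₕ²(1 − fₕ)sₕ²/nₕ with Wₕ = Nₕ/N, N = 15170.
Tier 4: Wₕ = 0.21931444; term = 0.21931444²·(1 − 0.07183649)·187/239 = 0.034930326.
Tier 1: Wₕ = 0.78068556; term = 0.78068556²·(1 − 0.08697121)·113.6/1030 = 0.061373074.
Sum = 0.0963034.
SE = √(0.0963034) = 0.3103.

0.3103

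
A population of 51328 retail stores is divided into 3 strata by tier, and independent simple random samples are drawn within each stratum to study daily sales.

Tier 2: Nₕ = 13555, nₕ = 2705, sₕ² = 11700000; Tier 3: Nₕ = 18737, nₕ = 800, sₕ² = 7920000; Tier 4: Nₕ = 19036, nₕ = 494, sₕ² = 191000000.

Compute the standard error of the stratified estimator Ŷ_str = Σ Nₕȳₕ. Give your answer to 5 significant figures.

Var(Ŷ_str) = Σₕ Nₕ²(1 − fₕ)sₕ²/nₕ.
Tier 2: 13555²·(1 − 2705/13555)·11700000/2705 = 6.3613289 × 10^11.
Tier 3: 18737²·(1 − 800/18737)·7920000/800 = 3.3272471 × 10^12.
Tier 4: 19036²·(1 − 494/19036)·191000000/494 = 1.3647047 × 10^14.
Sum = 1.4043385 × 10^14.
SE = √(1.4043385 × 10^14) = 1.1850 × 10^7.

1.1850 × 10^7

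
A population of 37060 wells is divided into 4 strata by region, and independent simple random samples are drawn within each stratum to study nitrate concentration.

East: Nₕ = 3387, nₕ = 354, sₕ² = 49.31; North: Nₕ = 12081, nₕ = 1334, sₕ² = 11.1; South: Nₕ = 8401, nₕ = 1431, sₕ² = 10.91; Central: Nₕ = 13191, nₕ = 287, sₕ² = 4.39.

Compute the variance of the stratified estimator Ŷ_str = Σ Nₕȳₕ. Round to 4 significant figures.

5.561 × 10^6

Var(Ŷ_str) = Σₕ Nₕ²(1 − fₕ)sₕ²/nₕ.
East: 3387²·(1 − 354/3387)·49.31/354 = 1.4309332 × 10^6.
North: 12081²·(1 − 1334/12081)·11.1/1334 = 1.0803321 × 10^6.
South: 8401²·(1 − 1431/8401)·10.91/1431 = 446425.38.
Central: 13191²·(1 − 287/13191)·4.39/287 = 2.6036626 × 10^6.
Sum = 5.5613533 × 10^6.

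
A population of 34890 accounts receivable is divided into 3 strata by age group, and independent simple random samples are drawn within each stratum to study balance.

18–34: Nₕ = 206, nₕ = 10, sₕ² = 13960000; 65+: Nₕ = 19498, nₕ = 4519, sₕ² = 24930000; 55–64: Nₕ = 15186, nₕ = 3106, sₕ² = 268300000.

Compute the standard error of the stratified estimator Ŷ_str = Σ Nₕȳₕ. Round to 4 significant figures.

4.185 × 10^6

Var(Ŷ_str) = Σₕ Nₕ²(1 − fₕ)sₕ²/nₕ.
18–34: 206²·(1 − 10/206)·13960000/10 = 5.6364896 × 10^10.
65+: 19498²·(1 − 4519/19498)·24930000/4519 = 1.6112125 × 10^12.
55–64: 15186²·(1 − 3106/15186)·268300000/3106 = 1.5846361 × 10^13.
Sum = 1.7513938 × 10^13.
SE = √(1.7513938 × 10^13) = 4.185 × 10^6.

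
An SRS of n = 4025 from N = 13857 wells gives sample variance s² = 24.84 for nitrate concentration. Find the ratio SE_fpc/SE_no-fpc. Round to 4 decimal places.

0.8423

f = n/N = 4025/13857 = 0.29046691.
SE_no-fpc = √(s²/n) = 0.07855844; SE_fpc = √((1−f)s²/n) = 0.066172749.
Ratio = √(1−f) = 0.84233787.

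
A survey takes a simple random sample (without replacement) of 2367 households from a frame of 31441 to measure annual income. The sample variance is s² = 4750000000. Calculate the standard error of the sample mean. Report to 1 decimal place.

Under SRS without replacement, Var(ȳ) = (1 − f)·s²/n with f = n/N = 2367/31441 = 0.07528387.
Var(ȳ) = (1 − 0.07528387)·4750000000/2367 = 0.92471613·2.0067596 × 10^6 = 1.855683 × 10^6.
SE(ȳ) = √(1.855683 × 10^6) = 1362.2.

1362.2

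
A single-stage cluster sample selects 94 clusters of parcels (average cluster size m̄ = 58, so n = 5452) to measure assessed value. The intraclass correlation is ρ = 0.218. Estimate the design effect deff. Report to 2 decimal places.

13.43

deff = 1 + (58 − 1)·0.218 = 1 + 12.426 = 13.426.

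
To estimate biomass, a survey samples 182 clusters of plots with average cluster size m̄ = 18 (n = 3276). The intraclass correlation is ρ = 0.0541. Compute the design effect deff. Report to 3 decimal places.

deff = 1 + (18 − 1)·0.0541 = 1 + 0.9197 = 1.9197.

1.920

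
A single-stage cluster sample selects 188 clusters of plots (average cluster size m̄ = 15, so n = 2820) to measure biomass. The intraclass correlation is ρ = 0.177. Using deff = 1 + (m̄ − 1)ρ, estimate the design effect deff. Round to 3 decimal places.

deff = 1 + (15 − 1)·0.177 = 1 + 2.478 = 3.478.

3.478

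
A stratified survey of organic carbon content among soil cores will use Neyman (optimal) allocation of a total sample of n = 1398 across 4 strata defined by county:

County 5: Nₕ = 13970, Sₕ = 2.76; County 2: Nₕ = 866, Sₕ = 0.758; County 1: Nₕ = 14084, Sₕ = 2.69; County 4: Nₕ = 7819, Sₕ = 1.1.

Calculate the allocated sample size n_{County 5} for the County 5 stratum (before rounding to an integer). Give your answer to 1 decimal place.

629.0

Neyman allocation: nₕ = n·NₕSₕ / Σⱼ NⱼSⱼ.
Σ NⱼSⱼ = 13970·2.76 + 866·0.758 + 14084·2.69 + 7819·1.1 = 85700.488.
n_{County 5} = 1398·13970·2.76 / 85700.488 = 629.0.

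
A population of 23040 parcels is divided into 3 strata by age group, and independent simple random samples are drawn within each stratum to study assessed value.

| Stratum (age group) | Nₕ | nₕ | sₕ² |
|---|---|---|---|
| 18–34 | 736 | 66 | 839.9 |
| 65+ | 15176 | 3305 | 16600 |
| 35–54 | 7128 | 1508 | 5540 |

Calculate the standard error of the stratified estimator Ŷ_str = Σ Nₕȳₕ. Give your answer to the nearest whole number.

Var(Ŷ_str) = Σₕ Nₕ²(1 − fₕ)sₕ²/nₕ.
18–34: 736²·(1 − 66/736)·839.9/66 = 6.2753256 × 10^6.
65+: 15176²·(1 − 3305/15176)·16600/3305 = 9.048597 × 10^8.
35–54: 7128²·(1 − 1508/7128)·5540/1508 = 1.4716768 × 10^8.
Sum = 1.0583027 × 10^9.
SE = √(1.0583027 × 10^9) = 32532.

32532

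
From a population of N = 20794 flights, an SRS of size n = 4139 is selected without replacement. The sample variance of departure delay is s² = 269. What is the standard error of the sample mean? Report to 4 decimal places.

0.2282

Under SRS without replacement, Var(ȳ) = (1 − f)·s²/n with f = n/N = 4139/20794 = 0.19904780.
Var(ȳ) = (1 − 0.19904780)·269/4139 = 0.80095220·0.064991544 = 0.05205512.
SE(ȳ) = √(0.05205512) = 0.2282.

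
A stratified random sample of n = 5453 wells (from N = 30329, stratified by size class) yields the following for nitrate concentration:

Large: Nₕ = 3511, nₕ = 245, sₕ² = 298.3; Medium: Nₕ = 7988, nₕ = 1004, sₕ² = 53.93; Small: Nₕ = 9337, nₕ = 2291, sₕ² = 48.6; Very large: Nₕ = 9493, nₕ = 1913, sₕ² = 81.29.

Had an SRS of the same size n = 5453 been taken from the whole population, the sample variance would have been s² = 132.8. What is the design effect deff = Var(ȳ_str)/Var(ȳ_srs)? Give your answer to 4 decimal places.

1.1653

Var(ȳ_str) = Σ Wₕ²(1−fₕ)sₕ²/nₕ with Wₕ = Nₕ/30329:
  Large: (3511/30329)²·(1−245/3511)·298.3/245 = 0.015178121
  Medium: (7988/30329)²·(1−1004/7988)·53.93/1004 = 0.0032577879
  Small: (9337/30329)²·(1−2291/9337)·48.6/2291 = 0.0015172076
  Very large: (9493/30329)²·(1−1913/9493)·81.29/1913 = 0.003324135
  → Var(ȳ_str) = 0.023277252.
Var(ȳ_srs) = (1 − 5453/30329)·132.8/5453 = 0.019974919.
deff = 0.023277252 / 0.019974919 = 1.1653.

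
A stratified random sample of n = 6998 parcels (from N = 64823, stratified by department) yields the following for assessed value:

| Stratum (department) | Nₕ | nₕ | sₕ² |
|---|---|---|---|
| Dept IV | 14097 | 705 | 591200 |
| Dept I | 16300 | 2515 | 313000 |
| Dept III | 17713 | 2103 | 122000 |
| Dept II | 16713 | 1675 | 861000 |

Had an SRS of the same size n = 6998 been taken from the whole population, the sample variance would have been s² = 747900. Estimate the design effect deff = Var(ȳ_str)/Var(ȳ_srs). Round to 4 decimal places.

0.8275

Var(ȳ_str) = Σ Wₕ²(1−fₕ)sₕ²/nₕ with Wₕ = Nₕ/64823:
  Dept IV: (14097/64823)²·(1−705/14097)·591200/705 = 37.675515
  Dept I: (16300/64823)²·(1−2515/16300)·313000/2515 = 6.6549144
  Dept III: (17713/64823)²·(1−2103/17713)·122000/2103 = 3.8173091
  Dept II: (16713/64823)²·(1−1675/16713)·861000/1675 = 30.745006
  → Var(ȳ_str) = 78.892745.
Var(ȳ_srs) = (1 − 6998/64823)·747900/6998 = 95.335821.
deff = 78.892745 / 95.335821 = 0.8275.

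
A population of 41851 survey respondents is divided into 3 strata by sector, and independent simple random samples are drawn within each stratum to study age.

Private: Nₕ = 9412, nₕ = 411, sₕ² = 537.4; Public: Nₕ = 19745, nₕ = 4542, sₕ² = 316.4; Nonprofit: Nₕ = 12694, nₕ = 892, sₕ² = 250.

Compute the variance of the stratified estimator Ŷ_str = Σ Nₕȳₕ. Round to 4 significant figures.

1.737 × 10^8

Var(Ŷ_str) = Σₕ Nₕ²(1 − fₕ)sₕ²/nₕ.
Private: 9412²·(1 − 411/9412)·537.4/411 = 1.1077162 × 10^8.
Public: 19745²·(1 − 4542/19745)·316.4/4542 = 2.0911047 × 10^7.
Nonprofit: 12694²·(1 − 892/12694)·250/892 = 4.1988393 × 10^7.
Sum = 1.7367106 × 10^8.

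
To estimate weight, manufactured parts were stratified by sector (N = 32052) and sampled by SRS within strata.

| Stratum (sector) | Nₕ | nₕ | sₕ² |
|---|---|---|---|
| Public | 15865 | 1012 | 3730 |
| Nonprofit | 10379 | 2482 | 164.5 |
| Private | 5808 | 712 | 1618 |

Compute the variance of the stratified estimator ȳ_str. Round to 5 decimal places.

Var(ȳ_str) = Σₕ Wₕ²(1 − fₕ)sₕ²/nₕ with Wₕ = Nₕ/N, N = 32052.
Public: Wₕ = 0.49497691; term = 0.49497691²·(1 − 0.06378821)·3730/1012 = 0.84541959.
Nonprofit: Wₕ = 0.32381755; term = 0.32381755²·(1 − 0.23913672)·164.5/2482 = 0.0052877572.
Private: Wₕ = 0.18120554; term = 0.18120554²·(1 − 0.12258953)·1618/712 = 0.065470293.
Sum = 0.91617764.

0.91618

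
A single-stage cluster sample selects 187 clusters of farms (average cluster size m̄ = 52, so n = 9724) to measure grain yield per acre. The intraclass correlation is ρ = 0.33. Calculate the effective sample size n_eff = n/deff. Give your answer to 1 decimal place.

deff = 1 + (52 − 1)·0.33 = 1 + 16.83 = 17.83.
n_eff = 9724 / 17.83 = 545.4.

545.4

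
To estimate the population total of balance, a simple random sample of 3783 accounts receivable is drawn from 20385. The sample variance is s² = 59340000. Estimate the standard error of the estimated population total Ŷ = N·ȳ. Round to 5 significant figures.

Var(Ŷ) = N²·Var(ȳ) = N²·(1 − n/N)·s²/n.
f = 3783/20385 = 0.18557763; Var(ȳ) = 0.81442237·59340000/3783 = 12775.
Var(Ŷ) = 20385² · 12775 = 5.3086286 × 10^12.
SE(Ŷ) = √(5.3086286 × 10^12) = 2.3040 × 10^6.

2.3040 × 10^6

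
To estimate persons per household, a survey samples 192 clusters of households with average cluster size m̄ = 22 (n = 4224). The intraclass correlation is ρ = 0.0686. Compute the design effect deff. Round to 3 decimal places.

2.441

deff = 1 + (22 − 1)·0.0686 = 1 + 1.4406 = 2.4406.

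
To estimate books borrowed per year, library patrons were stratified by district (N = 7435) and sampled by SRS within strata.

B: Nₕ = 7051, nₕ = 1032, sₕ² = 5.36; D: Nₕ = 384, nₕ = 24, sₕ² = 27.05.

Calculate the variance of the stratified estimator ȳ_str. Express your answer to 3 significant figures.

Var(ȳ_str) = Σₕ Wₕ²(1 − fₕ)sₕ²/nₕ with Wₕ = Nₕ/N, N = 7435.
B: Wₕ = 0.94835239; term = 0.94835239²·(1 − 0.14636222)·5.36/1032 = 0.0039874771.
D: Wₕ = 0.05164761; term = 0.05164761²·(1 − 0.06250000)·27.05/24 = 0.0028185634.
Sum = 0.0068060405.

0.00681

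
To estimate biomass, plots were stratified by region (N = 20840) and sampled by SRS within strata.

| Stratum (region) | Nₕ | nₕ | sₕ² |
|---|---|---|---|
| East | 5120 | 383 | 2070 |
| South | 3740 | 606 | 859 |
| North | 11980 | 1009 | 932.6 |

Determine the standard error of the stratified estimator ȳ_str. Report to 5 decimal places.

Var(ȳ_str) = Σₕ Wₕ²(1 − fₕ)sₕ²/nₕ with Wₕ = Nₕ/N, N = 20840.
East: Wₕ = 0.24568138; term = 0.24568138²·(1 − 0.07480469)·2070/383 = 0.30182102.
South: Wₕ = 0.17946257; term = 0.17946257²·(1 − 0.16203209)·859/606 = 0.038255661.
North: Wₕ = 0.57485605; term = 0.57485605²·(1 − 0.08422371)·932.6/1009 = 0.27971248.
Sum = 0.61978916.
SE = √(0.61978916) = 0.78727.

0.78727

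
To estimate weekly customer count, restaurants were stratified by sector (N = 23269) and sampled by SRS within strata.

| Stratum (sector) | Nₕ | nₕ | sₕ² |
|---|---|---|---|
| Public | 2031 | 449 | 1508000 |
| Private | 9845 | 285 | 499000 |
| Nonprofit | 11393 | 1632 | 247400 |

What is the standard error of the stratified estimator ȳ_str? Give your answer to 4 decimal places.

18.8525

Var(ȳ_str) = Σₕ Wₕ²(1 − fₕ)sₕ²/nₕ with Wₕ = Nₕ/N, N = 23269.
Public: Wₕ = 0.08728351; term = 0.08728351²·(1 − 0.22107336)·1508000/449 = 19.930398.
Private: Wₕ = 0.42309511; term = 0.42309511²·(1 − 0.02894870)·499000/285 = 304.35039.
Nonprofit: Wₕ = 0.48962138; term = 0.48962138²·(1 − 0.14324585)·247400/1632 = 31.135548.
Sum = 355.41634.
SE = √(355.41634) = 18.8525.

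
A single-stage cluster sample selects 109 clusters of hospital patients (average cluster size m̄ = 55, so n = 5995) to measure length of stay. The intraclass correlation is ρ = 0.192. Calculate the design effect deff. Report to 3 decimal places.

deff = 1 + (55 − 1)·0.192 = 1 + 10.368 = 11.368.

11.368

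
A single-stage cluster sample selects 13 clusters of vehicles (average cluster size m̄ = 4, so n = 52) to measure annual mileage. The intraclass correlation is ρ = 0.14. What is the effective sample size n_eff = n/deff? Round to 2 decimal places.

deff = 1 + (4 − 1)·0.14 = 1 + 0.42 = 1.42.
n_eff = 52 / 1.42 = 36.62.

36.62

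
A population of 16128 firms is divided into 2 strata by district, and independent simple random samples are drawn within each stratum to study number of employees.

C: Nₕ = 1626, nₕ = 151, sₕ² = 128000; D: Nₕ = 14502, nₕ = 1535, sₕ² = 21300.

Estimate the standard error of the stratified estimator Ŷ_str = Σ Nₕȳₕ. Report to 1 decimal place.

68135.4

Var(Ŷ_str) = Σₕ Nₕ²(1 − fₕ)sₕ²/nₕ.
C: 1626²·(1 − 151/1626)·128000/151 = 2.0330384 × 10^9.
D: 14502²·(1 − 1535/14502)·21300/1535 = 2.6093878 × 10^9.
Sum = 4.6424262 × 10^9.
SE = √(4.6424262 × 10^9) = 68135.4.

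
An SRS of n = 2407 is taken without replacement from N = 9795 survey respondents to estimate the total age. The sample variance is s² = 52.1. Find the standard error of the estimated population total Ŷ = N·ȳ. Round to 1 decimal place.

1251.5

Var(Ŷ) = N²·Var(ȳ) = N²·(1 − n/N)·s²/n.
f = 2407/9795 = 0.24573762; Var(ȳ) = 0.75426238·52.1/2407 = 0.016326161.
Var(Ŷ) = 9795² · 0.016326161 = 1.5663649 × 10^6.
SE(Ŷ) = √(1.5663649 × 10^6) = 1251.5.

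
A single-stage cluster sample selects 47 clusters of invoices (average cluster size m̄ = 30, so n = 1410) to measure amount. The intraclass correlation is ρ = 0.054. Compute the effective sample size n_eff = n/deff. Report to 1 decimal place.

deff = 1 + (30 − 1)·0.054 = 1 + 1.566 = 2.566.
n_eff = 1410 / 2.566 = 549.5.

549.5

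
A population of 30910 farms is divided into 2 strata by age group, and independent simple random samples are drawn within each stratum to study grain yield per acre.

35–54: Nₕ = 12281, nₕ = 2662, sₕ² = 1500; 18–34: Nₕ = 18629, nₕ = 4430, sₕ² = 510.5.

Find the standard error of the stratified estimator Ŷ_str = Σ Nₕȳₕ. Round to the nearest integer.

9851

Var(Ŷ_str) = Σₕ Nₕ²(1 − fₕ)sₕ²/nₕ.
35–54: 12281²·(1 − 2662/12281)·1500/2662 = 6.6565142 × 10^7.
18–34: 18629²·(1 − 4430/18629)·510.5/4430 = 3.048171 × 10^7.
Sum = 9.7046852 × 10^7.
SE = √(9.7046852 × 10^7) = 9851.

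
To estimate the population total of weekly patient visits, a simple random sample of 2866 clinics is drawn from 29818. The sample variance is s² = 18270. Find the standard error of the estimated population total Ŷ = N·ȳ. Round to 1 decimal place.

Var(Ŷ) = N²·Var(ȳ) = N²·(1 − n/N)·s²/n.
f = 2866/29818 = 0.09611644; Var(ȳ) = 0.90388356·18270/2866 = 5.7620212.
Var(Ŷ) = 29818² · 5.7620212 = 5.1230887 × 10^9.
SE(Ŷ) = √(5.1230887 × 10^9) = 71575.8.

71575.8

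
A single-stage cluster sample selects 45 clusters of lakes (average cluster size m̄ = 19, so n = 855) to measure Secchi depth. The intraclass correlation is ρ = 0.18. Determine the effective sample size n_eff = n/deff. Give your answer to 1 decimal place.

201.7

deff = 1 + (19 − 1)·0.18 = 1 + 3.24 = 4.24.
n_eff = 855 / 4.24 = 201.7.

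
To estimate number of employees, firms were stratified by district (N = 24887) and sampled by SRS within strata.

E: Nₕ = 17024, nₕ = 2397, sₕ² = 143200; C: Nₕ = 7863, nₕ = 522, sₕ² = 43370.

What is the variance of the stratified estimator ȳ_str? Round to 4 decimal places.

31.7617

Var(ȳ_str) = Σₕ Wₕ²(1 − fₕ)sₕ²/nₕ with Wₕ = Nₕ/N, N = 24887.
E: Wₕ = 0.68405191; term = 0.68405191²·(1 − 0.14080122)·143200/2397 = 24.018549.
C: Wₕ = 0.31594809; term = 0.31594809²·(1 − 0.06638688)·43370/522 = 7.7431438.
Sum = 31.761693.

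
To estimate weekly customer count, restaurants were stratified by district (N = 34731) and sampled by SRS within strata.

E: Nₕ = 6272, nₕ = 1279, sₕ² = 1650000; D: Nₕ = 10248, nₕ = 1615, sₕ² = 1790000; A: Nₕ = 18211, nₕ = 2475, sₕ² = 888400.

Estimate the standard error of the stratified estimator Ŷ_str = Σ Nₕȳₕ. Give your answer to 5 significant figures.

491240

Var(Ŷ_str) = Σₕ Nₕ²(1 − fₕ)sₕ²/nₕ.
E: 6272²·(1 − 1279/6272)·1650000/1279 = 4.0399967 × 10^10.
D: 10248²·(1 − 1615/10248)·1790000/1615 = 9.8057623 × 10^10.
A: 18211²·(1 − 2475/18211)·888400/2475 = 1.0286355 × 10^11.
Sum = 2.4132114 × 10^11.
SE = √(2.4132114 × 10^11) = 491240.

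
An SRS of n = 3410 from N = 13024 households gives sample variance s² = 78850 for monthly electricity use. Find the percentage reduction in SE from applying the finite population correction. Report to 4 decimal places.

14.0828

f = n/N = 3410/13024 = 0.26182432.
SE_no-fpc = √(s²/n) = 4.8086554; SE_fpc = √((1−f)s²/n) = 4.1314597.
Ratio = √(1−f) = 0.85917151. Reduction = 100·(1 − 0.85917151) = 14.0828%.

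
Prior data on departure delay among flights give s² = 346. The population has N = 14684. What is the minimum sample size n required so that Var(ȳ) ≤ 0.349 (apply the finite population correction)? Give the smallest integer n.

Without fpc, n₀ = s²/D = 346/0.349 = 991.4040.
With fpc, (1 − n/N)·s²/n ≤ D requires n ≥ n₀/(1 + n₀/N) = 991.4040/(1 + 991.4040/14684) = 928.7018.
Rounding up, n = 929.

929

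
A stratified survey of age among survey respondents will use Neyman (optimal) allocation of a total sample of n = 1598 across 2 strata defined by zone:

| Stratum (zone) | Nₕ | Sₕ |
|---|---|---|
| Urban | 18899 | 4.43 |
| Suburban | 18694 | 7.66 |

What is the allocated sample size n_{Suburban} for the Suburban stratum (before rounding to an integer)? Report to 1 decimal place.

1008.4

Neyman allocation: nₕ = n·NₕSₕ / Σⱼ NⱼSⱼ.
Σ NⱼSⱼ = 18899·4.43 + 18694·7.66 = 226918.61.
n_{Suburban} = 1598·18694·7.66 / 226918.61 = 1008.4.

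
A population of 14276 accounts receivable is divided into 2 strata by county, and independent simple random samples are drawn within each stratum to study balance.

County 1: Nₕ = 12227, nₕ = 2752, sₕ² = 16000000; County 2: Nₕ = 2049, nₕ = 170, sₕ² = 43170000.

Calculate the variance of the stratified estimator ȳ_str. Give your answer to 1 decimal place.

Var(ȳ_str) = Σₕ Wₕ²(1 − fₕ)sₕ²/nₕ with Wₕ = Nₕ/N, N = 14276.
County 1: Wₕ = 0.85647240; term = 0.85647240²·(1 − 0.22507565)·16000000/2752 = 3304.8945.
County 2: Wₕ = 0.14352760; term = 0.14352760²·(1 − 0.08296730)·43170000/170 = 4797.2106.
Sum = 8102.1051.

8102.1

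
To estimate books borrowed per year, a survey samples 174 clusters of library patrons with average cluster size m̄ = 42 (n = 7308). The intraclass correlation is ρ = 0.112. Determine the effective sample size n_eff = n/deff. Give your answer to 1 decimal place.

deff = 1 + (42 − 1)·0.112 = 1 + 4.592 = 5.592.
n_eff = 7308 / 5.592 = 1306.9.

1306.9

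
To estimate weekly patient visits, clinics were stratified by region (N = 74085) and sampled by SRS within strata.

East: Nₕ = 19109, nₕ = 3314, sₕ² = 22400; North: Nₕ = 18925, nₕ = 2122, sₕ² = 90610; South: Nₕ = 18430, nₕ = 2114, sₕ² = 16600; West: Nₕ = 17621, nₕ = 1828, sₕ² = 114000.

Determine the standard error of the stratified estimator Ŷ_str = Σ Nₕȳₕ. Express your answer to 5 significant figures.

187980

Var(Ŷ_str) = Σₕ Nₕ²(1 − fₕ)sₕ²/nₕ.
East: 19109²·(1 − 3314/19109)·22400/3314 = 2.0401077 × 10^9.
North: 18925²·(1 − 2122/18925)·90610/2122 = 1.3578552 × 10^10.
South: 18430²·(1 − 2114/18430)·16600/2114 = 2.3612509 × 10^9.
West: 17621²·(1 − 1828/17621)·114000/1828 = 1.7354969 × 10^10.
Sum = 3.533488 × 10^10.
SE = √(3.533488 × 10^10) = 187980.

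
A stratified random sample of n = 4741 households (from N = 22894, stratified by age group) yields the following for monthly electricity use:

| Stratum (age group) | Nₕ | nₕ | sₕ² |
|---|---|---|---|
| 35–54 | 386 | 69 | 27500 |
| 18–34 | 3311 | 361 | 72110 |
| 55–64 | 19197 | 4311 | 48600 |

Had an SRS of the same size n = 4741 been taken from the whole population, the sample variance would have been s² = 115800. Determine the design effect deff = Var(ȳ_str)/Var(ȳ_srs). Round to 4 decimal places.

0.5144

Var(ȳ_str) = Σ Wₕ²(1−fₕ)sₕ²/nₕ with Wₕ = Nₕ/22894:
  35–54: (386/22894)²·(1−69/386)·27500/69 = 0.093043666
  18–34: (3311/22894)²·(1−361/3311)·72110/361 = 3.7224265
  55–64: (19197/22894)²·(1−4311/19197)·48600/4311 = 6.1464771
  → Var(ȳ_str) = 9.9619473.
Var(ȳ_srs) = (1 − 4741/22894)·115800/4741 = 19.367133.
deff = 9.9619473 / 19.367133 = 0.5144.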